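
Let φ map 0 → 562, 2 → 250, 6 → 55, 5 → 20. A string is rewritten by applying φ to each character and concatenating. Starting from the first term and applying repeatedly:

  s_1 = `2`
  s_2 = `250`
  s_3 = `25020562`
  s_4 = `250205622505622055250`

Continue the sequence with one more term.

250205622505622055250250205622055250250562202025020562

Applying the rule to each of the 21 symbols of 250205622505622055250 gives the pieces 250 20 562 250 562 20 55 250 250 20 562 20 55 250 250 562 20 20 250 20 562, which concatenate to the answer.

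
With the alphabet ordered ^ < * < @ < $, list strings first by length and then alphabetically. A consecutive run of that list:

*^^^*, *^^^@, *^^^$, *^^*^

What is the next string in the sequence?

Find the rightmost character of *^^*^ below $, bump it to the next letter, and reset everything to its right to ^.

*^^**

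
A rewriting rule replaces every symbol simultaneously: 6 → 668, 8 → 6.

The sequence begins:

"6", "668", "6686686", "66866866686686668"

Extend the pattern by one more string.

Replace each of the 17 characters of 66866866686686668 in place — 668 668 6 668 668 6 668 668 668 6 668 668 6 668 668 668 6 — and concatenate.

66866866686686668668668666866866686686686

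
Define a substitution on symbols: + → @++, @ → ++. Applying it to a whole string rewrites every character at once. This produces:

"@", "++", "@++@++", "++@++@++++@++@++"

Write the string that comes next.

Applying the rule to each of the 16 symbols of ++@++@++++@++@++ gives the pieces @++ @++ ++ @++ @++ ++ @++ @++ @++ @++ ++ @++ @++ ++ @++ @++, which concatenate to the answer.

@++@++++@++@++++@++@++@++@++++@++@++++@++@++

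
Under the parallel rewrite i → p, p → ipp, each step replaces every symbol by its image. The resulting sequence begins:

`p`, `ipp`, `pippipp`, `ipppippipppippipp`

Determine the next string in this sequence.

Rewriting the 17 symbols of ipppippipppippipp one by one yields p ipp ipp ipp p ipp ipp p ipp ipp ipp p ipp ipp p ipp ipp; concatenated:

pippippipppippipppippippipppippipppippipp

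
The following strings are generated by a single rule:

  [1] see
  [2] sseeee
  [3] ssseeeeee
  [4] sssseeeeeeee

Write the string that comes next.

ssssseeeeeeeeee

Each string has the form s^{n} e^{2n} (n = 1, 2, …).
Setting n = 5 gives 5, 10 characters in each block.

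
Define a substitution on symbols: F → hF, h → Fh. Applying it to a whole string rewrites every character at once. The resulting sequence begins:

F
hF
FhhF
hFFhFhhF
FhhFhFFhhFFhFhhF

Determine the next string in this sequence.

Replace each of the 16 characters of FhhFhFFhhFFhFhhF in place — hF Fh Fh hF Fh hF hF Fh Fh hF hF Fh hF Fh Fh hF — and concatenate.

hFFhFhhFFhhFhFFhFhhFhFFhhFFhFhhF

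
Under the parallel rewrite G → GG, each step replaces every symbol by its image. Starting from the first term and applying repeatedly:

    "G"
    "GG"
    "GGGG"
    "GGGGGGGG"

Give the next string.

GGGGGGGGGGGGGGGG

Apply φ to GGGGGGGG symbol by symbol: G→GG, G→GG, G→GG, G→GG, G→GG, G→GG, G→GG, G→GG; joined: GG GG GG GG GG GG GG GG.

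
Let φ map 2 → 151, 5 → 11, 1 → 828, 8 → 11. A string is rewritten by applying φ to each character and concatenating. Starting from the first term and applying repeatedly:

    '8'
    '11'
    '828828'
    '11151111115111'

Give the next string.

Rewriting the 14 symbols of 11151111115111 one by one yields 828 828 828 11 828 828 828 828 828 828 11 828 828 828; concatenated:

8288288281182882882882882882811828828828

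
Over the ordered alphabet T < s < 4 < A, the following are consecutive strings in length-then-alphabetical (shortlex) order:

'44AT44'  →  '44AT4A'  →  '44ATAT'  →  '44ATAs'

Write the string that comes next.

The successor of 44ATAs increments the rightmost position that isn't already A and resets every position after it to T.

44ATA4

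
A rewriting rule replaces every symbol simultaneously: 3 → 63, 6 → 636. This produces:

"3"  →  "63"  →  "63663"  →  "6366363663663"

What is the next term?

Rewriting the 13 symbols of 6366363663663 one by one yields 636 63 636 636 63 636 63 636 636 63 636 636 63; concatenated:

6366363663663636636366366363663663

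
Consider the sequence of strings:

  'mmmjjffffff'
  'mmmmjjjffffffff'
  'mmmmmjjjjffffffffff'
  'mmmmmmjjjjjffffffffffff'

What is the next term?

mmmmmmmjjjjjjffffffffffffff

The n-th term is n m's then n-1 j's then 2n f's, where the shown terms are n = 3, 4, 5, 6.
For the next term, n = 7, so the run lengths are 7, 6, 14.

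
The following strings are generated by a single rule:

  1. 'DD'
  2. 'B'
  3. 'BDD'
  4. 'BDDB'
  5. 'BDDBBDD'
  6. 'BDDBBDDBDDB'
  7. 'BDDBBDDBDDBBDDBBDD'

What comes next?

BDDBBDDBDDBBDDBBDDBDDBBDDBDDB

This is a Fibonacci-style word recurrence s(k) = s(k−1)·s(k−2): e.g. B·DD = BDD.
So term 8 is BDDBBDDBDDBBDDBBDD·BDDBBDDBDDB.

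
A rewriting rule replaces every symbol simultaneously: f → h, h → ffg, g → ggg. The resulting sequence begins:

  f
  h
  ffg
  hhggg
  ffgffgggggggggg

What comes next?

φ(ffgffgggggggggg) expands symbol-by-symbol to h h ggg h h ggg ggg ggg ggg ggg ggg ggg ggg ggg ggg; joining the 15 pieces gives the next term.

hhggghhgggggggggggggggggggggggggggggg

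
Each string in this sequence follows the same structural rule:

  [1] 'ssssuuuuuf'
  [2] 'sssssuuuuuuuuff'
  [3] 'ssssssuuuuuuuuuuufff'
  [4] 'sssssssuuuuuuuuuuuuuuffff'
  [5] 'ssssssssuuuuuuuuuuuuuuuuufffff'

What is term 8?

Reading off run lengths: s runs 4, 5, 6, 7, 8; u runs 5, 8, 11, 14, 17; f runs 1, 2, 3, 4, 5 — each is linear in n, where the shown terms are n = 2, 3, 4, 5, 6.
For term 8, n = 9, so the run lengths are 11, 26, 8.

sssssssssssuuuuuuuuuuuuuuuuuuuuuuuuuuffffffff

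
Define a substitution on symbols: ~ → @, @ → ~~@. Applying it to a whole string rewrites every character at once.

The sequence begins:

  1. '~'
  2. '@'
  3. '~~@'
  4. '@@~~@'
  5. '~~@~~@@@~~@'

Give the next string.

@@~~@@@~~@~~@~~@@@~~@

Expanding ~~@~~@@@~~@: ~→@, ~→@, @→~~@, ~→@, ~→@, @→~~@, @→~~@, @→~~@, ~→@, ~→@, @→~~@. Concatenated: @ @ ~~@ @ @ ~~@ ~~@ ~~@ @ @ ~~@.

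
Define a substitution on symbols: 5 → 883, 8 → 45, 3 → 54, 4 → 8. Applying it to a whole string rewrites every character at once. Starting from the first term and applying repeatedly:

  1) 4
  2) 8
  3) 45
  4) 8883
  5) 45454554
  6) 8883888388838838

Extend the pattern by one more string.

Rewriting the 16 symbols of 8883888388838838 one by one yields 45 45 45 54 45 45 45 54 45 45 45 54 45 45 54 45; concatenated:

45454554454545544545455445455445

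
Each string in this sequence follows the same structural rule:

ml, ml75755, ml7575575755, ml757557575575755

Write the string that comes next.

ml75755757557575575755

Every step adds 75755 to the end: s(k+1) = s(k)·75755.
One more step from ml757557575575755 gives the answer.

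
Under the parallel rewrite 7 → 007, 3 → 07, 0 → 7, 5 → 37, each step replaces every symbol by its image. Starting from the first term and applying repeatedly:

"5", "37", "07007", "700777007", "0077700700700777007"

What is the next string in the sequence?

Replace each of the 19 characters of 0077700700700777007 in place — 7 7 007 007 007 7 7 007 7 7 007 7 7 007 007 007 7 7 007 — and concatenate.

7700700700777007770077700700700777007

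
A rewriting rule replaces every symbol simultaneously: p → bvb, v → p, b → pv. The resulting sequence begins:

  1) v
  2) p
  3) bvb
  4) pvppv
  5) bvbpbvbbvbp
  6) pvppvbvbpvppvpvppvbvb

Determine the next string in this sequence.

bvbpbvbbvbppvppvbvbpbvbbvbpbvbpbvbbvbppvppv

φ(pvppvbvbpvppvpvppvbvb) expands symbol-by-symbol to bvb p bvb bvb p pv p pv bvb p bvb bvb p bvb p bvb bvb p pv p pv; joining the 21 pieces gives the next term.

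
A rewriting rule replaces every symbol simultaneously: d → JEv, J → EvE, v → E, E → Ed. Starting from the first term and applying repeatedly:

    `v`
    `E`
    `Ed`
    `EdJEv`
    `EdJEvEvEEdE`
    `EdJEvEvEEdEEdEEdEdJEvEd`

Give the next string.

EdJEvEvEEdEEdEEdEdJEvEdEdJEvEdEdJEvEdJEvEvEEdEEdJEv

Replace each of the 23 characters of EdJEvEvEEdEEdEEdEdJEvEd in place — Ed JEv EvE Ed E Ed E Ed Ed JEv Ed Ed JEv Ed Ed JEv Ed JEv EvE Ed E Ed JEv — and concatenate.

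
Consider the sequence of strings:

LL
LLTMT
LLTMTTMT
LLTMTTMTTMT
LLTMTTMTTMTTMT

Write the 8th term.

Each term is the previous one with TMT appended.
From LLTMTTMTTMTTMT, 3 further steps: LLTMTTMTTMTTMT → LLTMTTMTTMTTMTTMT → LLTMTTMTTMTTMTTMTTMT → (answer).

LLTMTTMTTMTTMTTMTTMTTMT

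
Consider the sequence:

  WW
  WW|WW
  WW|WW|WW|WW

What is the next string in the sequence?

Each string is two copies of the previous one joined by '|'.
Doubling WW|WW|WW|WW with '|' between the halves:

WW|WW|WW|WW|WW|WW|WW|WW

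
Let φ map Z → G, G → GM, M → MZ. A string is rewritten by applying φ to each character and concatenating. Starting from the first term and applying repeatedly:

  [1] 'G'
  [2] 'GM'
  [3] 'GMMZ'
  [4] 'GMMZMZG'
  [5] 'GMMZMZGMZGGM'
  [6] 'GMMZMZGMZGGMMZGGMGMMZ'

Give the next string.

Replace each of the 21 characters of GMMZMZGMZGGMMZGGMGMMZ in place — GM MZ MZ G MZ G GM MZ G GM GM MZ MZ G GM GM MZ GM MZ MZ G — and concatenate.

GMMZMZGMZGGMMZGGMGMMZMZGGMGMMZGMMZMZG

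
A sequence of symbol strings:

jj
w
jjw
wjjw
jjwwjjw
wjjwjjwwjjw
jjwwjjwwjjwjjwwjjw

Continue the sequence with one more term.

This is a Fibonacci-style word recurrence s(k) = s(k−2)·s(k−1): e.g. jj·w = jjw.
The next term joins wjjwjjwwjjw and jjwwjjwwjjwjjwwjjw.

wjjwjjwwjjwjjwwjjwwjjwjjwwjjw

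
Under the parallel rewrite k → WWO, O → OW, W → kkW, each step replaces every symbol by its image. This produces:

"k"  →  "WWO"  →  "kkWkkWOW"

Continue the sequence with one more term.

WWOWWOkkWWWOWWOkkWOWkkW

Apply φ to kkWkkWOW symbol by symbol: k→WWO, k→WWO, W→kkW, k→WWO, k→WWO, W→kkW, O→OW, W→kkW; joined: WWO WWO kkW WWO WWO kkW OW kkW.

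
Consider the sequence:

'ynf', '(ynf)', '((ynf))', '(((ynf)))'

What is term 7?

s(k+1) = (·s(k)·), so each term gains ( as a prefix and ) as a suffix.
From (((ynf))), 3 further steps: (((ynf))) → ((((ynf)))) → (((((ynf))))) → (answer).

((((((ynf))))))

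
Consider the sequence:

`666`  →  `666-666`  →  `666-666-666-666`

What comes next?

666-666-666-666-666-666-666-666

s(k+1) = s(k)·-·s(k) — each term doubles the last with '-' between the halves.
One more doubling of 666-666-666-666 gives the answer.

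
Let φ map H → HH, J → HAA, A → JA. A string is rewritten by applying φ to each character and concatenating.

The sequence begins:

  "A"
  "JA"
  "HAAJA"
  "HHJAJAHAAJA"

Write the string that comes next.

HHHHHAAJAHAAJAHHJAJAHAAJA

Rewriting each symbol of HHJAJAHAAJA: H→HH, H→HH, J→HAA, A→JA, J→HAA, A→JA, H→HH, A→JA, A→JA, J→HAA, A→JA, which concatenates to HH HH HAA JA HAA JA HH JA JA HAA JA.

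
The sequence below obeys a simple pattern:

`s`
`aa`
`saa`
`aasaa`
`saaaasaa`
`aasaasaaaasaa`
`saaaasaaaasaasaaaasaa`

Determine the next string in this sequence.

Each term (from the third on) is the two preceding terms concatenated in order: term 3 = s·aa = saa.
The next term joins aasaasaaaasaa and saaaasaaaasaasaaaasaa.

aasaasaaaasaasaaaasaaaasaasaaaasaa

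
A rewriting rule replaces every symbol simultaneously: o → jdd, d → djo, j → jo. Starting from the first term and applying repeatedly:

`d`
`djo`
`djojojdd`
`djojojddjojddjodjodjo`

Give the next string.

djojojddjojddjodjodjojojddjodjodjojojdddjojojdddjojojdd

φ(djojojddjojddjodjodjo) expands symbol-by-symbol to djo jo jdd jo jdd jo djo djo jo jdd jo djo djo jo jdd djo jo jdd djo jo jdd; joining the 21 pieces gives the next term.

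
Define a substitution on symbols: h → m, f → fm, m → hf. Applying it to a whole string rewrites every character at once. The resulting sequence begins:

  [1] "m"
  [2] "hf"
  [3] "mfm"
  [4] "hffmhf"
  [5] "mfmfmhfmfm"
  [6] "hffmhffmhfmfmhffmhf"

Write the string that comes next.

mfmfmhfmfmfmhfmfmhffmhfmfmfmhfmfm

Replace each of the 19 characters of hffmhffmhfmfmhffmhf in place — m fm fm hf m fm fm hf m fm hf fm hf m fm fm hf m fm — and concatenate.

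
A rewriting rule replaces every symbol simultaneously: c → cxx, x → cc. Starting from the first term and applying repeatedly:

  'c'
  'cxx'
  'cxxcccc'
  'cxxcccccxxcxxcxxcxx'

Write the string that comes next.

φ(cxxcccccxxcxxcxxcxx) expands symbol-by-symbol to cxx cc cc cxx cxx cxx cxx cxx cc cc cxx cc cc cxx cc cc cxx cc cc; joining the 19 pieces gives the next term.

cxxcccccxxcxxcxxcxxcxxcccccxxcccccxxcccccxxcccc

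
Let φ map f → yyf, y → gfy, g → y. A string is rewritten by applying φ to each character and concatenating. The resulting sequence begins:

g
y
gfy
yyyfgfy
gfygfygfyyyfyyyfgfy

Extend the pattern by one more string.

Replace each of the 19 characters of gfygfygfyyyfyyyfgfy in place — y yyf gfy y yyf gfy y yyf gfy gfy gfy yyf gfy gfy gfy yyf y yyf gfy — and concatenate.

yyyfgfyyyyfgfyyyyfgfygfygfyyyfgfygfygfyyyfyyyfgfy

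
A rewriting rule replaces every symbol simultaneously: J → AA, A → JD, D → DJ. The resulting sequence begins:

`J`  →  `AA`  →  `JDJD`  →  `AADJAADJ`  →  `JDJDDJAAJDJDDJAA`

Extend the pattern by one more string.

AADJAADJDJAAJDJDAADJAADJDJAAJDJD

φ(JDJDDJAAJDJDDJAA) expands symbol-by-symbol to AA DJ AA DJ DJ AA JD JD AA DJ AA DJ DJ AA JD JD; joining the 16 pieces gives the next term.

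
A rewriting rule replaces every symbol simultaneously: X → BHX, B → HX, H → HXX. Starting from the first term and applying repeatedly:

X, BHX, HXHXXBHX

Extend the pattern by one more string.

Apply φ to HXHXXBHX symbol by symbol: H→HXX, X→BHX, H→HXX, X→BHX, X→BHX, B→HX, H→HXX, X→BHX; joined: HXX BHX HXX BHX BHX HX HXX BHX.

HXXBHXHXXBHXBHXHXHXXBHX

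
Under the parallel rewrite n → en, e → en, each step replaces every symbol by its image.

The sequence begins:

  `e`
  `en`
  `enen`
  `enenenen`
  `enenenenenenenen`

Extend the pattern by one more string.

φ(enenenenenenenen) expands symbol-by-symbol to en en en en en en en en en en en en en en en en; joining the 16 pieces gives the next term.

enenenenenenenenenenenenenenenen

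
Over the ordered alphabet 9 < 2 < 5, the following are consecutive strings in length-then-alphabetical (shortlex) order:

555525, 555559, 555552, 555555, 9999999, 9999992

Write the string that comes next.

Find the rightmost character of 9999992 below 5, bump it to the next letter, and reset everything to its right to 9.

9999995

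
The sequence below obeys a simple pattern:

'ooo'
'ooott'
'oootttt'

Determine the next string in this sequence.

The strings grow by a fixed suffix tt each time.
Applying this once more to oootttt:

oootttttt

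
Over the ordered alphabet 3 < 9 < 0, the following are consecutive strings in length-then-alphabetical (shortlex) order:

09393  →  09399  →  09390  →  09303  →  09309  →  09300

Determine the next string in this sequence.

Treat 09300 as a base-3 numeral over the given alphabet and add one, carrying through any trailing 0's.

09933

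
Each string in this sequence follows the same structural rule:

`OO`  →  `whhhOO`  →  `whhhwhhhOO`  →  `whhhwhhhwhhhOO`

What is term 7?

Every step adds whhh at the front: s(k+1) = whhh·s(k).
From whhhwhhhwhhhOO, 3 further steps: whhhwhhhwhhhOO → whhhwhhhwhhhwhhhOO → whhhwhhhwhhhwhhhwhhhOO → (answer).

whhhwhhhwhhhwhhhwhhhwhhhOO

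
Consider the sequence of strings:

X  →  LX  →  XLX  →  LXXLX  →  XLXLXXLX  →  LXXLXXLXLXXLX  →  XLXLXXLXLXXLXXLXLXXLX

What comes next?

LXXLXXLXLXXLXXLXLXXLXLXXLXXLXLXXLX

Each term (from the third on) is the two preceding terms concatenated in order: term 3 = X·LX = XLX.
The next term joins LXXLXXLXLXXLX and XLXLXXLXLXXLXXLXLXXLX.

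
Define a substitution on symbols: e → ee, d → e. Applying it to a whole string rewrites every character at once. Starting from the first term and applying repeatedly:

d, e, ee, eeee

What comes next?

eeeeeeee

Rewriting each symbol of eeee: e→ee, e→ee, e→ee, e→ee, which concatenates to ee ee ee ee.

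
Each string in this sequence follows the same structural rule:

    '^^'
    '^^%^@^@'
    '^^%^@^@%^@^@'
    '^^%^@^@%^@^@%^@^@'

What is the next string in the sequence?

Every step adds %^@^@ to the end: s(k+1) = s(k)·%^@^@.
Applying this once more to ^^%^@^@%^@^@%^@^@:

^^%^@^@%^@^@%^@^@%^@^@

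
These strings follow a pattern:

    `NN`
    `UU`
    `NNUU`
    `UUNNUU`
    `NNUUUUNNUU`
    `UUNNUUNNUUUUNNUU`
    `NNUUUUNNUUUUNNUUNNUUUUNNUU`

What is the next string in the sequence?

UUNNUUNNUUUUNNUUNNUUUUNNUUUUNNUUNNUUUUNNUU

From term 3 onward, concatenate the second-to-last term with the last: NN·UU = NNUU, UU·NNUU = UUNNUU, …
So term 8 is UUNNUUNNUUUUNNUU·NNUUUUNNUUUUNNUUNNUUUUNNUU.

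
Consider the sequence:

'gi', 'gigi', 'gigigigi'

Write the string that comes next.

s(k+1) = s(k)·s(k) — each term doubles the last.
One more doubling of gigigigi gives the answer.

gigigigigigigigi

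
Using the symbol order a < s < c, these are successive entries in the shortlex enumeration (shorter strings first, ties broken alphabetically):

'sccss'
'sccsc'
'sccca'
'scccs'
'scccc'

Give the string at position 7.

Stepping forward 2 times from scccc: scccc → caaaa, then the target.

caaas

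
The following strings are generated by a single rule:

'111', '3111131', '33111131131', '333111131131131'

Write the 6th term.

Each term wraps the previous one in 3 on the left and 131 on the right.
From 333111131131131, 2 further steps: 333111131131131 → 3333111131131131131 → (answer).

33333111131131131131131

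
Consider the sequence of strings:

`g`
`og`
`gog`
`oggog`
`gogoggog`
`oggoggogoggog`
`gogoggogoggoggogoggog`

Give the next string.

oggoggogoggoggogoggogoggoggogoggog

From term 3 onward, concatenate the second-to-last term with the last: g·og = gog, og·gog = oggog, …
Continuing: oggoggogoggog · gogoggogoggoggogoggog gives term 8.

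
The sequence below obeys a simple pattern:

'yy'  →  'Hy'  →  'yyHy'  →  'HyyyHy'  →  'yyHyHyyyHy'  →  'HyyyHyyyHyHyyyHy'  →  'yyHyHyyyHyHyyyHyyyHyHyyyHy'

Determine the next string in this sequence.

Each term (from the third on) is the two preceding terms concatenated in order: term 3 = yy·Hy = yyHy.
So term 8 is HyyyHyyyHyHyyyHy·yyHyHyyyHyHyyyHyyyHyHyyyHy.

HyyyHyyyHyHyyyHyyyHyHyyyHyHyyyHyyyHyHyyyHy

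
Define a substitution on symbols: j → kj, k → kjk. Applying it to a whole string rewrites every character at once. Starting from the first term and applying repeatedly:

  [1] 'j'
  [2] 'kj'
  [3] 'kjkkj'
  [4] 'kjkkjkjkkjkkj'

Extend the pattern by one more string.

kjkkjkjkkjkkjkjkkjkjkkjkkjkjkkjkkj

φ(kjkkjkjkkjkkj) expands symbol-by-symbol to kjk kj kjk kjk kj kjk kj kjk kjk kj kjk kjk kj; joining the 13 pieces gives the next term.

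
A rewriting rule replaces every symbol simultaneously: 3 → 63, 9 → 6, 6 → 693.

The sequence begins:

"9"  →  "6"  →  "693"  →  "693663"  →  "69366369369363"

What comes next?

Replace each of the 14 characters of 69366369369363 in place — 693 6 63 693 693 63 693 6 63 693 6 63 693 63 — and concatenate.

6936636936936369366369366369363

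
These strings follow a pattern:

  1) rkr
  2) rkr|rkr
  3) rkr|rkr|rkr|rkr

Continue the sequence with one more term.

Every step duplicates the string with '|' between the halves.
Doubling rkr|rkr|rkr|rkr with '|' between the halves:

rkr|rkr|rkr|rkr|rkr|rkr|rkr|rkr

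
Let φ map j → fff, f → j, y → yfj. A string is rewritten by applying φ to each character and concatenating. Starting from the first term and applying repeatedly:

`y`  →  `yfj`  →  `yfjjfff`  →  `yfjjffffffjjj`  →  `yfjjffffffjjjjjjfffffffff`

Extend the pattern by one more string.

Rewriting the 25 symbols of yfjjffffffjjjjjjfffffffff one by one yields yfj j fff fff j j j j j j fff fff fff fff fff fff j j j j j j j j j; concatenated:

yfjjffffffjjjjjjffffffffffffffffffjjjjjjjjj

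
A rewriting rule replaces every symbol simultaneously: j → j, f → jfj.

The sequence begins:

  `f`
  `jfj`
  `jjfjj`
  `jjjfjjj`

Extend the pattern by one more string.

Expanding jjjfjjj: j→j, j→j, j→j, f→jfj, j→j, j→j, j→j. Concatenated: j j j jfj j j j.

jjjjfjjjj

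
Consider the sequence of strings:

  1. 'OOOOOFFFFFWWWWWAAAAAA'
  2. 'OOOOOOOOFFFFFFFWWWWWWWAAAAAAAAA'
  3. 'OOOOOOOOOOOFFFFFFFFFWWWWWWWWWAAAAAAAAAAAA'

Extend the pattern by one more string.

Term n consists of 3n+2 O's, followed by 2n+3 F's, followed by 2n+3 W's, followed by 3n+3 A's (n = 1, 2, …).
For the next term, n = 4, so the run lengths are 14, 11, 11, 15.

OOOOOOOOOOOOOOFFFFFFFFFFFWWWWWWWWWWWAAAAAAAAAAAAAAA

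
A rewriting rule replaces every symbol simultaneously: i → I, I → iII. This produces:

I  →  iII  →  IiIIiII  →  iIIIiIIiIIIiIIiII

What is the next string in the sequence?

IiIIiIIiIIIiIIiIIIiIIiIIiIIIiIIiIIIiIIiII

Applying the rule to each of the 17 symbols of iIIIiIIiIIIiIIiII gives the pieces I iII iII iII I iII iII I iII iII iII I iII iII I iII iII, which concatenate to the answer.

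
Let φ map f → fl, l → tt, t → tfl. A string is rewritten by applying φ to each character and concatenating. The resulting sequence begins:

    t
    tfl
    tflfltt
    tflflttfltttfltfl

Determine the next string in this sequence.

tflflttfltttfltflfltttfltfltflfltttflfltt

Replace each of the 17 characters of tflflttfltttfltfl in place — tfl fl tt fl tt tfl tfl fl tt tfl tfl tfl fl tt tfl fl tt — and concatenate.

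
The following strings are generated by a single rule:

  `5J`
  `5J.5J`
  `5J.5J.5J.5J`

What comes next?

5J.5J.5J.5J.5J.5J.5J.5J

Each string is two copies of the previous one joined by '.'.
So the next term is two copies of 5J.5J.5J.5J with '.' between the halves.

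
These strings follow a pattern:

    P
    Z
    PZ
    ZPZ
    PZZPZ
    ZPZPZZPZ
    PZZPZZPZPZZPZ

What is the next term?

ZPZPZZPZPZZPZZPZPZZPZ

From term 3 onward, concatenate the second-to-last term with the last: P·Z = PZ, Z·PZ = ZPZ, …
Continuing: ZPZPZZPZ · PZZPZZPZPZZPZ gives term 8.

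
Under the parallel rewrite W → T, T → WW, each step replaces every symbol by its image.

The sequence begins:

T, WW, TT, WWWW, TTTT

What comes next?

WWWWWWWW

Rewriting each symbol of TTTT: T→WW, T→WW, T→WW, T→WW, which concatenates to WW WW WW WW.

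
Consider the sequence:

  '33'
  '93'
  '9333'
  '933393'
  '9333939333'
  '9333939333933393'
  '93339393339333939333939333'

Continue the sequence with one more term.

933393933393339393339393339333939333933393

From term 3 onward, concatenate the last term with the second-to-last: 93·33 = 9333, 9333·93 = 933393, …
So term 8 is 93339393339333939333939333·9333939333933393.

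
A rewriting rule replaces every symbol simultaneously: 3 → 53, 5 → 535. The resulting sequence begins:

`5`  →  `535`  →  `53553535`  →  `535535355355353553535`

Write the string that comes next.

Rewriting the 21 symbols of 535535355355353553535 one by one yields 535 53 535 535 53 535 53 535 535 53 535 535 53 535 53 535 535 53 535 53 535; concatenated:

5355353553553535535355355353553553535535355355353553535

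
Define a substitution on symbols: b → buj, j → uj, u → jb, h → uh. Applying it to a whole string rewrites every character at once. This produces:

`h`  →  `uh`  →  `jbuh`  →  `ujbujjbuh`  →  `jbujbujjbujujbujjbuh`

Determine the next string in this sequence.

Rewriting the 20 symbols of jbujbujjbujujbujjbuh one by one yields uj buj jb uj buj jb uj uj buj jb uj jb uj buj jb uj uj buj jb uh; concatenated:

ujbujjbujbujjbujujbujjbujjbujbujjbujujbujjbuh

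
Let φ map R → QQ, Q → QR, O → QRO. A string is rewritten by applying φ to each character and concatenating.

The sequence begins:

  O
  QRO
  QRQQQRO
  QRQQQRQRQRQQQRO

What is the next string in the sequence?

QRQQQRQRQRQQQRQQQRQQQRQRQRQQQRO

Applying the rule to each of the 15 symbols of QRQQQRQRQRQQQRO gives the pieces QR QQ QR QR QR QQ QR QQ QR QQ QR QR QR QQ QRO, which concatenate to the answer.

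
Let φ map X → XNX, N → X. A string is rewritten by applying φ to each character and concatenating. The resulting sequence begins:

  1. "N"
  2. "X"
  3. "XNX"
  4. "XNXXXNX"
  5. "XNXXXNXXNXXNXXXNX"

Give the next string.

XNXXXNXXNXXNXXXNXXNXXXNXXNXXXNXXNXXNXXXNX

φ(XNXXXNXXNXXNXXXNX) expands symbol-by-symbol to XNX X XNX XNX XNX X XNX XNX X XNX XNX X XNX XNX XNX X XNX; joining the 17 pieces gives the next term.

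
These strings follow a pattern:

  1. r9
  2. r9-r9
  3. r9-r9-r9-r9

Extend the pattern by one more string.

r9-r9-r9-r9-r9-r9-r9-r9

Each string is two copies of the previous one joined by '-'.
So the next term is two copies of r9-r9-r9-r9 with '-' between the halves.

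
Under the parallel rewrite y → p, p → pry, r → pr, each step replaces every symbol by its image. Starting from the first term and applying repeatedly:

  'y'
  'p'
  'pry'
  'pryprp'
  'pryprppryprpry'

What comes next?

pryprppryprprypryprppryprpryprp

φ(pryprppryprpry) expands symbol-by-symbol to pry pr p pry pr pry pry pr p pry pr pry pr p; joining the 14 pieces gives the next term.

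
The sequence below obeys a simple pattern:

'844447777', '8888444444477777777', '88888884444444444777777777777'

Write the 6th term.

88888888888888884444444444444444444777777777777777777777777

The n-th term is 3n-2 8's then 3n+1 4's then 4n 7's (n = 1, 2, …).
At n = 6 the blocks have lengths 16, 19, 24.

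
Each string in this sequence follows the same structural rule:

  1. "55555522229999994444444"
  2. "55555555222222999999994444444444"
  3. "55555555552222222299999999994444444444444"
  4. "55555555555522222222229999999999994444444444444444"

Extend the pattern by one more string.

Each string has the form 5^{2n+2} 2^{2n} 9^{2n+2} 4^{3n+1}, where the shown terms are n = 2, 3, 4, 5.
Setting n = 6 gives 14, 12, 14, 19 characters in each block.

55555555555555222222222222999999999999994444444444444444444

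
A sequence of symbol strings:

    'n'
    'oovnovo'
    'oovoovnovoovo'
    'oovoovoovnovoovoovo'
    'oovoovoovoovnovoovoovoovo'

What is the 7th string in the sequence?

oovoovoovoovoovoovnovoovoovoovoovoovo

Each term wraps the previous one in oov on the left and ovo on the right.
From oovoovoovoovnovoovoovoovo, 2 further steps: oovoovoovoovnovoovoovoovo → oovoovoovoovoovnovoovoovoovoovo → (answer).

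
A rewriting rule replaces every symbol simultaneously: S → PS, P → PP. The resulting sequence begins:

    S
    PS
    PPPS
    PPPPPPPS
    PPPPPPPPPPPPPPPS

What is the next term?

PPPPPPPPPPPPPPPPPPPPPPPPPPPPPPPS

Applying the rule to each of the 16 symbols of PPPPPPPPPPPPPPPS gives the pieces PP PP PP PP PP PP PP PP PP PP PP PP PP PP PP PS, which concatenate to the answer.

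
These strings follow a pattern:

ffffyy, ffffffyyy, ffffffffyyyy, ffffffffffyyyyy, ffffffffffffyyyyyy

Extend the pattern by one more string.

ffffffffffffffyyyyyyy

The n-th term is 2n+2 f's then n+1 y's (n = 1, 2, …).
At n = 6 the blocks have lengths 14, 7.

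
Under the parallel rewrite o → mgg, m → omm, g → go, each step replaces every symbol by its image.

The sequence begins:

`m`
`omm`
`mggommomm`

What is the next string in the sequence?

Apply φ to mggommomm symbol by symbol: m→omm, g→go, g→go, o→mgg, m→omm, m→omm, o→mgg, m→omm, m→omm; joined: omm go go mgg omm omm mgg omm omm.

ommgogomggommommmggommomm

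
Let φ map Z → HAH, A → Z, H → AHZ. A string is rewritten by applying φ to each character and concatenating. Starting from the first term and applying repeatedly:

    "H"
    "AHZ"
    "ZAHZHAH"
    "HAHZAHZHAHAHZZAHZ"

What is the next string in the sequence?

Replace each of the 17 characters of HAHZAHZHAHAHZZAHZ in place — AHZ Z AHZ HAH Z AHZ HAH AHZ Z AHZ Z AHZ HAH HAH Z AHZ HAH — and concatenate.

AHZZAHZHAHZAHZHAHAHZZAHZZAHZHAHHAHZAHZHAH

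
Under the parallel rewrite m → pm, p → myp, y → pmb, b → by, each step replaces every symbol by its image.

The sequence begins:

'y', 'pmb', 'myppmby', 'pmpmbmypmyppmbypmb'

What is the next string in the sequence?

Rewriting the 18 symbols of pmpmbmypmyppmbypmb one by one yields myp pm myp pm by pm pmb myp pm pmb myp myp pm by pmb myp pm by; concatenated:

myppmmyppmbypmpmbmyppmpmbmypmyppmbypmbmyppmby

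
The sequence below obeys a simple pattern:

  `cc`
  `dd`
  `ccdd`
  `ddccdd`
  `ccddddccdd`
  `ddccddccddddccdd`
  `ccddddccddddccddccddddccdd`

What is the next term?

This is a Fibonacci-style word recurrence s(k) = s(k−2)·s(k−1): e.g. cc·dd = ccdd.
The next term joins ddccddccddddccdd and ccddddccddddccddccddddccdd.

ddccddccddddccddccddddccddddccddccddddccdd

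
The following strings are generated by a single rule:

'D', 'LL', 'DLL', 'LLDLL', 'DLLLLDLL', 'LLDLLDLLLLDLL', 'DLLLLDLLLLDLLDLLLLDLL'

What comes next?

From term 3 onward, concatenate the second-to-last term with the last: D·LL = DLL, LL·DLL = LLDLL, …
So term 8 is LLDLLDLLLLDLL·DLLLLDLLLLDLLDLLLLDLL.

LLDLLDLLLLDLLDLLLLDLLLLDLLDLLLLDLL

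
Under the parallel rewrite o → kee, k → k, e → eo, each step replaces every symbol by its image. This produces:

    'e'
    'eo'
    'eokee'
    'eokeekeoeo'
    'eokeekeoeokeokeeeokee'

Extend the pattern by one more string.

φ(eokeekeoeokeokeeeokee) expands symbol-by-symbol to eo kee k eo eo k eo kee eo kee k eo kee k eo eo eo kee k eo eo; joining the 21 pieces gives the next term.

eokeekeoeokeokeeeokeekeokeekeoeoeokeekeoeo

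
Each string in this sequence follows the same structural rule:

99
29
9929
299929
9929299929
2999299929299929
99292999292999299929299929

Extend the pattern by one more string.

299929992929992999292999292999299929299929

This is a Fibonacci-style word recurrence s(k) = s(k−2)·s(k−1): e.g. 99·29 = 9929.
So term 8 is 2999299929299929·99292999292999299929299929.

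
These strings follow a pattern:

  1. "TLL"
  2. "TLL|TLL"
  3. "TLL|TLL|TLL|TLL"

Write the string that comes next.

TLL|TLL|TLL|TLL|TLL|TLL|TLL|TLL

s(k+1) = s(k)·|·s(k) — each term doubles the last with '|' between the halves.
One more doubling of TLL|TLL|TLL|TLL gives the answer.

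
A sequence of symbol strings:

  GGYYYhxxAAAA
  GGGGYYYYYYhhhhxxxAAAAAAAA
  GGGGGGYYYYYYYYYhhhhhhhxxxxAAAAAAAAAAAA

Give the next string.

GGGGGGGGYYYYYYYYYYYYhhhhhhhhhhxxxxxAAAAAAAAAAAAAAAA

Each string has the form G^{2n} Y^{3n} h^{3n-2} x^{n+1} A^{4n} (n = 1, 2, …).
At n = 4 the blocks have lengths 8, 12, 10, 5, 16.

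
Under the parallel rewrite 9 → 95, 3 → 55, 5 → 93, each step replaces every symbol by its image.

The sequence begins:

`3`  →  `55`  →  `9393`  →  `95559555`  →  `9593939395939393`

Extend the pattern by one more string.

Rewriting the 16 symbols of 9593939395939393 one by one yields 95 93 95 55 95 55 95 55 95 93 95 55 95 55 95 55; concatenated:

95939555955595559593955595559555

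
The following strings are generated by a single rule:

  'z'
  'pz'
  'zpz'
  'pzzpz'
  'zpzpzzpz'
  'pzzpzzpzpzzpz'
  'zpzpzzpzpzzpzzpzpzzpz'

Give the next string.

This is a Fibonacci-style word recurrence s(k) = s(k−2)·s(k−1): e.g. z·pz = zpz.
Continuing: pzzpzzpzpzzpz · zpzpzzpzpzzpzzpzpzzpz gives term 8.

pzzpzzpzpzzpzzpzpzzpzpzzpzzpzpzzpz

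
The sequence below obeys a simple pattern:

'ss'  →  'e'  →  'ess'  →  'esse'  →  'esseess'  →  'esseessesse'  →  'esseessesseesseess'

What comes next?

From term 3 onward, concatenate the last term with the second-to-last: e·ss = ess, ess·e = esse, …
Continuing: esseessesseesseess · esseessesse gives term 8.

esseessesseesseessesseessesse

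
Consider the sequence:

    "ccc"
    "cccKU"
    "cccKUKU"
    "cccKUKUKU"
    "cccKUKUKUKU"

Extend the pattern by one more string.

cccKUKUKUKUKU

Each term is the previous one with KU appended.
One more step from cccKUKUKUKU gives the answer.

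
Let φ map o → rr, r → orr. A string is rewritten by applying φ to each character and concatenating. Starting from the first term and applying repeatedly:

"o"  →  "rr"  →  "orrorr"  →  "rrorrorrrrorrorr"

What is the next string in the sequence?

Applying the rule to each of the 16 symbols of rrorrorrrrorrorr gives the pieces orr orr rr orr orr rr orr orr orr orr rr orr orr rr orr orr, which concatenate to the answer.

orrorrrrorrorrrrorrorrorrorrrrorrorrrrorrorr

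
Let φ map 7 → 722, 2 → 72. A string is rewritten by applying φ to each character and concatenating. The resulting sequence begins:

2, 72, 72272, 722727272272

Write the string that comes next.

72272727227272272722727272272

Rewriting each symbol of 722727272272: 7→722, 2→72, 2→72, 7→722, 2→72, 7→722, 2→72, 7→722, 2→72, 2→72, 7→722, 2→72, which concatenates to 722 72 72 722 72 722 72 722 72 72 722 72.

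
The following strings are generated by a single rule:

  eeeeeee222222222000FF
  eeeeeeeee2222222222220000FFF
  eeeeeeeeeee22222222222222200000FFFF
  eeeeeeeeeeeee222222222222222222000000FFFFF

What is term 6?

eeeeeeeeeeeeeeeee22222222222222222222222200000000FFFFFFF

The n-th term is 2n+3 e's then 3n+3 2's then n+1 0's then n F's, where the shown terms are n = 2, 3, 4, 5.
At n = 7 the blocks have lengths 17, 24, 8, 7.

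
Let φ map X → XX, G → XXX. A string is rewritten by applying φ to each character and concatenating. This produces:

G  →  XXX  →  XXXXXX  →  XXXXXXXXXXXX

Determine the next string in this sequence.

Expanding XXXXXXXXXXXX: X→XX, X→XX, X→XX, X→XX, X→XX, X→XX, X→XX, X→XX, X→XX, X→XX, X→XX, X→XX. Concatenated: XX XX XX XX XX XX XX XX XX XX XX XX.

XXXXXXXXXXXXXXXXXXXXXXXX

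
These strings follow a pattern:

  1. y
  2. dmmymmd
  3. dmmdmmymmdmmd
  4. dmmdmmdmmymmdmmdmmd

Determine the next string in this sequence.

Each term wraps the previous one in dmm on the left and mmd on the right.
Applying this once more to dmmdmmdmmymmdmmdmmd:

dmmdmmdmmdmmymmdmmdmmdmmd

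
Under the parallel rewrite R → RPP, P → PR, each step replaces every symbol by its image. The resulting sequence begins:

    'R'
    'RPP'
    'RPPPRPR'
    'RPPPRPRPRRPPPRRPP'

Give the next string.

Rewriting the 17 symbols of RPPPRPRPRRPPPRRPP one by one yields RPP PR PR PR RPP PR RPP PR RPP RPP PR PR PR RPP RPP PR PR; concatenated:

RPPPRPRPRRPPPRRPPPRRPPRPPPRPRPRRPPRPPPRPR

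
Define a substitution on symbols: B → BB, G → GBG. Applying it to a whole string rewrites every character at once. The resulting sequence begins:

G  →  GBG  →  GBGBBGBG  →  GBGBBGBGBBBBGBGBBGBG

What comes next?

GBGBBGBGBBBBGBGBBGBGBBBBBBBBGBGBBGBGBBBBGBGBBGBG

Replace each of the 20 characters of GBGBBGBGBBBBGBGBBGBG in place — GBG BB GBG BB BB GBG BB GBG BB BB BB BB GBG BB GBG BB BB GBG BB GBG — and concatenate.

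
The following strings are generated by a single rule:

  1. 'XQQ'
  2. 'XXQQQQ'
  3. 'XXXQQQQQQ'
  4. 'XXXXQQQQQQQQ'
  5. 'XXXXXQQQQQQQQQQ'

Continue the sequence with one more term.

Term n consists of n X's, followed by 2n Q's (n = 1, 2, …).
For the next term, n = 6, so the run lengths are 6, 12.

XXXXXXQQQQQQQQQQQQ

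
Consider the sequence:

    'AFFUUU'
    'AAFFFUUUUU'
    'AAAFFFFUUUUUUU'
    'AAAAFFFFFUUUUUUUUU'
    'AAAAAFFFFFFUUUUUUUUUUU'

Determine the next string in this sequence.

AAAAAAFFFFFFFUUUUUUUUUUUUU

The n-th term is n A's then n+1 F's then 2n+1 U's (n = 1, 2, …).
At n = 6 the blocks have lengths 6, 7, 13.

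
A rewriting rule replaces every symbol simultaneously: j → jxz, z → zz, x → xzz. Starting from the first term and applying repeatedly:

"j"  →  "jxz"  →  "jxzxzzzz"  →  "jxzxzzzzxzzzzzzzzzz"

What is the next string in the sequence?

Applying the rule to each of the 19 symbols of jxzxzzzzxzzzzzzzzzz gives the pieces jxz xzz zz xzz zz zz zz zz xzz zz zz zz zz zz zz zz zz zz zz, which concatenate to the answer.

jxzxzzzzxzzzzzzzzzzxzzzzzzzzzzzzzzzzzzzzzz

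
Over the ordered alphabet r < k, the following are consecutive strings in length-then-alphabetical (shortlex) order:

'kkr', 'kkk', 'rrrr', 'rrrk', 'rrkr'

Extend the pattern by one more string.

Treat rrkr as a base-2 numeral over the given alphabet and add one, carrying through any trailing k's.

rrkk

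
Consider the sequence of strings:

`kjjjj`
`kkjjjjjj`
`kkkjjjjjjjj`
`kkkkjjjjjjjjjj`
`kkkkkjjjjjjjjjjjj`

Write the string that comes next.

Term n consists of n-1 k's, followed by 2n j's, where the shown terms are n = 2, 3, 4, 5, 6.
At n = 7 the blocks have lengths 6, 14.

kkkkkkjjjjjjjjjjjjjj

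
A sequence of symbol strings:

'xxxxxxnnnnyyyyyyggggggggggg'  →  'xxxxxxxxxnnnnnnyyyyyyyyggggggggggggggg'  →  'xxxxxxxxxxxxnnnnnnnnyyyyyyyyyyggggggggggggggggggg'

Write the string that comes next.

xxxxxxxxxxxxxxxnnnnnnnnnnyyyyyyyyyyyyggggggggggggggggggggggg

Term n consists of 3n x's, followed by 2n n's, followed by 2n+2 y's, followed by 4n+3 g's, where the shown terms are n = 2, 3, 4.
For the next term, n = 5, so the run lengths are 15, 10, 12, 23.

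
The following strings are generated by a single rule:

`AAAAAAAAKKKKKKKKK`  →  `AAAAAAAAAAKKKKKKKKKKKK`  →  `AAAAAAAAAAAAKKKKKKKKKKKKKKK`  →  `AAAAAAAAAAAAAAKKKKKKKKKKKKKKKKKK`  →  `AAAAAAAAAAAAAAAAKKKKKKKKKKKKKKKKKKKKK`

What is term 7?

The n-th term is 2n+2 A's then 3n K's, where the shown terms are n = 3, 4, 5, 6, 7.
At n = 9 the blocks have lengths 20, 27.

AAAAAAAAAAAAAAAAAAAAKKKKKKKKKKKKKKKKKKKKKKKKKKK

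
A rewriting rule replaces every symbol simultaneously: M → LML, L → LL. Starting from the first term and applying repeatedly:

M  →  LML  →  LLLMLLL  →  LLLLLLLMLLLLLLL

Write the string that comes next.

LLLLLLLLLLLLLLLMLLLLLLLLLLLLLLL

Replace each of the 15 characters of LLLLLLLMLLLLLLL in place — LL LL LL LL LL LL LL LML LL LL LL LL LL LL LL — and concatenate.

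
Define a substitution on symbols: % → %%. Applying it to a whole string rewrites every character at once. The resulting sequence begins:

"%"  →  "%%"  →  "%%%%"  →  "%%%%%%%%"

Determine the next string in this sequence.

%%%%%%%%%%%%%%%%

Apply φ to %%%%%%%% symbol by symbol: %→%%, %→%%, %→%%, %→%%, %→%%, %→%%, %→%%, %→%%; joined: %% %% %% %% %% %% %% %%.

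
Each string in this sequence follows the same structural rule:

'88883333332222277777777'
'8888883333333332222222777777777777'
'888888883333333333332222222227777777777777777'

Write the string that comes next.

Term n consists of 2n 8's, followed by 3n 3's, followed by 2n+1 2's, followed by 4n 7's, where the shown terms are n = 2, 3, 4.
For the next term, n = 5, so the run lengths are 10, 15, 11, 20.

88888888883333333333333332222222222277777777777777777777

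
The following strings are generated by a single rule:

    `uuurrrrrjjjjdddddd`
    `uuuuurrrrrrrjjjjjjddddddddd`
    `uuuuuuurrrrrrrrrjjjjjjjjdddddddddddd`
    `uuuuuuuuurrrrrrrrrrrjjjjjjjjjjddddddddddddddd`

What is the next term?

The n-th term is 2n-1 u's then 2n+1 r's then 2n j's then 3n d's, where the shown terms are n = 2, 3, 4, 5.
Setting n = 6 gives 11, 13, 12, 18 characters in each block.

uuuuuuuuuuurrrrrrrrrrrrrjjjjjjjjjjjjdddddddddddddddddd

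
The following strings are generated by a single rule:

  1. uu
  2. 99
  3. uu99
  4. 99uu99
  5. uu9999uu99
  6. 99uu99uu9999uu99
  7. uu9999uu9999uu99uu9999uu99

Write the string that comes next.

99uu99uu9999uu99uu9999uu9999uu99uu9999uu99

This is a Fibonacci-style word recurrence s(k) = s(k−2)·s(k−1): e.g. uu·99 = uu99.
Continuing: 99uu99uu9999uu99 · uu9999uu9999uu99uu9999uu99 gives term 8.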